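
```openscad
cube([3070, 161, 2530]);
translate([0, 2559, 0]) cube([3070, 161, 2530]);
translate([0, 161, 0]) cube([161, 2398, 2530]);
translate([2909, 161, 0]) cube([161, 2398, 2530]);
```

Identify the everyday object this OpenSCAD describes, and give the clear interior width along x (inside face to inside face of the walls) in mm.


A house (or room) frame. The interior width is 2748 mm.

Four 2530 mm walls enclosing a rectangle with no floor or roof — a room or house frame. Outside width is 3070 mm and wall thickness is 161 mm, so the interior width is 3070 − 2 × 161 = 2748 mm.


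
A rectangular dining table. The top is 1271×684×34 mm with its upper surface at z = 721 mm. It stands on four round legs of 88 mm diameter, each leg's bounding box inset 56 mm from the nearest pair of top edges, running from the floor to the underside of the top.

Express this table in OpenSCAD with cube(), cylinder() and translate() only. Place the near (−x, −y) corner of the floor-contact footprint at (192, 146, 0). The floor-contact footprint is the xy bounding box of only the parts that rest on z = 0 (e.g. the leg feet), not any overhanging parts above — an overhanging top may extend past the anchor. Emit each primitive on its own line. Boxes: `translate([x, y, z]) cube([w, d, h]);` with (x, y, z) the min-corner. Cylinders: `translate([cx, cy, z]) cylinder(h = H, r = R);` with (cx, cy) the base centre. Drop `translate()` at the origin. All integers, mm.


translate([136, 90, 687]) cube([1271, 684, 34]);
translate([236, 190, 0]) cylinder(h = 687, r = 44);
translate([1307, 190, 0]) cylinder(h = 687, r = 44);
translate([236, 674, 0]) cylinder(h = 687, r = 44);
translate([1307, 674, 0]) cylinder(h = 687, r = 44);


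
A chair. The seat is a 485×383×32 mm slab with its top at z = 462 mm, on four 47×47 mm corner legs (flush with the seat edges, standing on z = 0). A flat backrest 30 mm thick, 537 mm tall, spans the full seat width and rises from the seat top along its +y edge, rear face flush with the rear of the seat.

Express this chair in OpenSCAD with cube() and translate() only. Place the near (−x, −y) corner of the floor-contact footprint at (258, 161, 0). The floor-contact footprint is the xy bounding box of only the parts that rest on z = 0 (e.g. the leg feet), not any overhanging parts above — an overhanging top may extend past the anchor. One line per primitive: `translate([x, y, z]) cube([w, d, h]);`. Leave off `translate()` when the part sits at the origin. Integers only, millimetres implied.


translate([258, 161, 430]) cube([485, 383, 32]);
translate([258, 161, 0]) cube([47, 47, 430]);
translate([696, 161, 0]) cube([47, 47, 430]);
translate([258, 497, 0]) cube([47, 47, 430]);
translate([696, 497, 0]) cube([47, 47, 430]);
translate([258, 514, 462]) cube([485, 30, 537]);


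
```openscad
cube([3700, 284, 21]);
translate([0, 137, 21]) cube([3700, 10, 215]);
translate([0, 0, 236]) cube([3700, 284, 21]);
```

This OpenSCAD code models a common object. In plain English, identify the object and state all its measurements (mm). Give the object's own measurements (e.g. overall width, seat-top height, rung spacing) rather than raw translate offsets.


An I-beam lying along x, 3700 mm long. Overall section height 257 mm. Two flanges 284 mm wide (y) and 21 mm thick, one on the floor and one at the top; a web 10 mm thick runs between them, centred on the flange width.


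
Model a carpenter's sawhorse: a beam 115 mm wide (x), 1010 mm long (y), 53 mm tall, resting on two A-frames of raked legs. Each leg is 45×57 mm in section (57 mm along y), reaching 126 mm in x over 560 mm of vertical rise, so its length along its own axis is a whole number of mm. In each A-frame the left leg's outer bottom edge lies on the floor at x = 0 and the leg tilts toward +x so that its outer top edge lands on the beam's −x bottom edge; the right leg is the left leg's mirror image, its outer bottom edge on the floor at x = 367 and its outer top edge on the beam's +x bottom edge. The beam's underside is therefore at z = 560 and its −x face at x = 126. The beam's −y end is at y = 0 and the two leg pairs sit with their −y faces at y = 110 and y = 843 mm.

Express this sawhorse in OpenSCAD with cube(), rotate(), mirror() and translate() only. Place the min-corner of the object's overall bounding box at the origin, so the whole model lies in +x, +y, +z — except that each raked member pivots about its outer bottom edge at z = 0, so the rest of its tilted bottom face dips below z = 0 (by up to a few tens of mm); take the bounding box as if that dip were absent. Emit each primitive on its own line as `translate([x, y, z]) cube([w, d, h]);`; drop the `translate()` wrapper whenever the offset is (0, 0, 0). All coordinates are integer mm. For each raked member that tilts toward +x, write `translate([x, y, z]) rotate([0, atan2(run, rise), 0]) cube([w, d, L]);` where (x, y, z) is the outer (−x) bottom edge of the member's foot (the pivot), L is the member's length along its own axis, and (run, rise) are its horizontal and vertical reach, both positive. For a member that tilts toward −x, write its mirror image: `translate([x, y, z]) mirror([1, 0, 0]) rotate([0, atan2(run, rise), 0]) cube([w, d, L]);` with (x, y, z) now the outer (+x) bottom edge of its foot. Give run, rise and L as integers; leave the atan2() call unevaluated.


translate([126, 0, 560]) cube([115, 1010, 53]);
translate([0, 110, 0]) rotate([0, atan2(126, 560), 0]) cube([45, 57, 574]);
translate([367, 110, 0]) mirror([1, 0, 0]) rotate([0, atan2(126, 560), 0]) cube([45, 57, 574]);
translate([0, 843, 0]) rotate([0, atan2(126, 560), 0]) cube([45, 57, 574]);
translate([367, 843, 0]) mirror([1, 0, 0]) rotate([0, atan2(126, 560), 0]) cube([45, 57, 574]);


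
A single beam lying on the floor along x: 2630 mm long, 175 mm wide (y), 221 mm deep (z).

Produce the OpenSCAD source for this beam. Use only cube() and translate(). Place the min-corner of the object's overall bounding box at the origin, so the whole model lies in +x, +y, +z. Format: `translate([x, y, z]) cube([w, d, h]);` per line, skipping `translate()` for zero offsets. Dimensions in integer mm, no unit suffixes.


cube([2630, 175, 221]);


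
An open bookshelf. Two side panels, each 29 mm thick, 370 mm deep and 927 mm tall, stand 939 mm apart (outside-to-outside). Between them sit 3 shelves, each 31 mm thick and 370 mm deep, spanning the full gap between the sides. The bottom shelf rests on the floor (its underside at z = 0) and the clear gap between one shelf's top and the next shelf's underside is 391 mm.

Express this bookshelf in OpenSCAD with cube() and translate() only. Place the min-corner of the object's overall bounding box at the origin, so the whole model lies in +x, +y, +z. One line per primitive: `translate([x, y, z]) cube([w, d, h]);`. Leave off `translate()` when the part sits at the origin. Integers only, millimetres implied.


cube([29, 370, 927]);
translate([910, 0, 0]) cube([29, 370, 927]);
translate([29, 0, 0]) cube([881, 370, 31]);
translate([29, 0, 422]) cube([881, 370, 31]);
translate([29, 0, 844]) cube([881, 370, 31]);


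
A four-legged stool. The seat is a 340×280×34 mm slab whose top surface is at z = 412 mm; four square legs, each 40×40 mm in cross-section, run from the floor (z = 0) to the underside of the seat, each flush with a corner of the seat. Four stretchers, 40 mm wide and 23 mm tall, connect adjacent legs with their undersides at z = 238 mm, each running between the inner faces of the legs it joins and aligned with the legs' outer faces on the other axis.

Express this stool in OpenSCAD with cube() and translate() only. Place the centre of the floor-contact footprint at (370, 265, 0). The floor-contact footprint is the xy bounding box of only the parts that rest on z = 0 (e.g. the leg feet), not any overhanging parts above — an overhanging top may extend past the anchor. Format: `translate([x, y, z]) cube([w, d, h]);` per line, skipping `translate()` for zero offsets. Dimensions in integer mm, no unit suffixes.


// leg_h = 412 - 34 = 378
// stretcher span = 340 - 2*40 = 260
translate([200, 125, 378]) cube([340, 280, 34]);
translate([200, 125, 0]) cube([40, 40, 378]);
translate([500, 125, 0]) cube([40, 40, 378]);
translate([200, 365, 0]) cube([40, 40, 378]);
translate([500, 365, 0]) cube([40, 40, 378]);
translate([240, 125, 238]) cube([260, 40, 23]);
translate([240, 365, 238]) cube([260, 40, 23]);
translate([200, 165, 238]) cube([40, 200, 23]);
translate([500, 165, 238]) cube([40, 200, 23]);


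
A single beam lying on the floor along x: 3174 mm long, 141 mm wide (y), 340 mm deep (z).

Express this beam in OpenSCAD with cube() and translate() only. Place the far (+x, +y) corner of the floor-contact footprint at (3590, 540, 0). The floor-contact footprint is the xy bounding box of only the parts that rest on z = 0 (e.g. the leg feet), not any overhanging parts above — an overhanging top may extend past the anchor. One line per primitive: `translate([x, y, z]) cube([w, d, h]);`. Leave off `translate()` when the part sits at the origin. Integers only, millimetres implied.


translate([416, 399, 0]) cube([3174, 141, 340]);


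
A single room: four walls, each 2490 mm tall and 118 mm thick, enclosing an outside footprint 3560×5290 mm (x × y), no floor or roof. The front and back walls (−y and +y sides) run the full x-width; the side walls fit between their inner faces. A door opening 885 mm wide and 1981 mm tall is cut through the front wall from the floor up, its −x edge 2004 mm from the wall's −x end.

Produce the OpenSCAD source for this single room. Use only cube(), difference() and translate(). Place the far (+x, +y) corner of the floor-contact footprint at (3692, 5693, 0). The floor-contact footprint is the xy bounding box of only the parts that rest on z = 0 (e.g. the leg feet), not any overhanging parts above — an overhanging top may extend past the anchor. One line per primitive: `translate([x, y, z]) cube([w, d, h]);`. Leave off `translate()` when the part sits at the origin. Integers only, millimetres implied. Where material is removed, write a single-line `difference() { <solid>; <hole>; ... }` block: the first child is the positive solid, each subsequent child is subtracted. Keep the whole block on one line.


difference() { translate([132, 403, 0]) cube([3560, 118, 2490]); translate([2136, 403, 0]) cube([885, 118, 1981]); }
translate([132, 5575, 0]) cube([3560, 118, 2490]);
translate([132, 521, 0]) cube([118, 5054, 2490]);
translate([3574, 521, 0]) cube([118, 5054, 2490]);


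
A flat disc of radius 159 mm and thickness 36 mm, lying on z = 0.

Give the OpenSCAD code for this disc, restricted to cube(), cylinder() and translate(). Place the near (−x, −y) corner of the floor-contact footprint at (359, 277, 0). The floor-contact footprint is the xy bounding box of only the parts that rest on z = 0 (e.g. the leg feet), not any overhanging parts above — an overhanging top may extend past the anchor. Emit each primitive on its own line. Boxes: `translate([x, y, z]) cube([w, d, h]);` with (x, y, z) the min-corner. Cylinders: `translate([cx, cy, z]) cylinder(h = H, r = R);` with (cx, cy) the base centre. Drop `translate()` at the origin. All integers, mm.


translate([518, 436, 0]) cylinder(h = 36, r = 159);


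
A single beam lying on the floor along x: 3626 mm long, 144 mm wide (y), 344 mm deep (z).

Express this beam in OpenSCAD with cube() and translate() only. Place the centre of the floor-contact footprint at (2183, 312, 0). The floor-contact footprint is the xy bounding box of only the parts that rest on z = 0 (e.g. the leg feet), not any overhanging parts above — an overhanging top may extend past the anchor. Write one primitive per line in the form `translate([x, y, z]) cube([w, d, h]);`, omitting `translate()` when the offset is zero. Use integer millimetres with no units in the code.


translate([370, 240, 0]) cube([3626, 144, 344]);


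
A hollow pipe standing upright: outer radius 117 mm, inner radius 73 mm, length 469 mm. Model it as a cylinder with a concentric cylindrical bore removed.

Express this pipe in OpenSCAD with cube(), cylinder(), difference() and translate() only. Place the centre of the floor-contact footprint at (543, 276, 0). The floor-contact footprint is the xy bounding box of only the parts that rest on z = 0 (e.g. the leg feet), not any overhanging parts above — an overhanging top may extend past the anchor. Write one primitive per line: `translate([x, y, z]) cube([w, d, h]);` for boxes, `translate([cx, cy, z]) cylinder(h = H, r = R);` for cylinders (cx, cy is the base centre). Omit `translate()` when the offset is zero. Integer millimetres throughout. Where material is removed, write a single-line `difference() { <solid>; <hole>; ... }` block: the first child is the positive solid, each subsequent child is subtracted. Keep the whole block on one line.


difference() { translate([543, 276, 0]) cylinder(h = 469, r = 117); translate([543, 276, 0]) cylinder(h = 469, r = 73); }


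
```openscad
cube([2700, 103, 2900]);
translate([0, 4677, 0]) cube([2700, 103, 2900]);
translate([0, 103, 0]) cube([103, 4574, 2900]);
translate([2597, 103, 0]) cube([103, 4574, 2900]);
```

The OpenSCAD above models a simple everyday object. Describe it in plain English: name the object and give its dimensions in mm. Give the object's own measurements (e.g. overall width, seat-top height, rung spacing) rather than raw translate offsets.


The wall frame of a small rectangular building: four walls, each 2900 mm tall and 103 mm thick, enclosing a footprint 2700 mm (x) by 4780 mm (y) outside-to-outside, with no floor or roof. The front and back walls (the −y and +y sides) span the full width; the two side walls fit between them.


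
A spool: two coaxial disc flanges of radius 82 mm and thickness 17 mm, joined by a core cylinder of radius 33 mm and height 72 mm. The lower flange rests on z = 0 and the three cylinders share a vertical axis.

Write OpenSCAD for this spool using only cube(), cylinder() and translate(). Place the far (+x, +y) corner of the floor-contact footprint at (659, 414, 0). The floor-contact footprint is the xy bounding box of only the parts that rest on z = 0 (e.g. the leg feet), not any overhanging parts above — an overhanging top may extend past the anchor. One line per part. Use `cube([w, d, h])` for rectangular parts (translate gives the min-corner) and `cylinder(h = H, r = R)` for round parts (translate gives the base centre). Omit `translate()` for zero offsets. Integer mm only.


translate([577, 332, 0]) cylinder(h = 17, r = 82);
translate([577, 332, 17]) cylinder(h = 72, r = 33);
translate([577, 332, 89]) cylinder(h = 17, r = 82);


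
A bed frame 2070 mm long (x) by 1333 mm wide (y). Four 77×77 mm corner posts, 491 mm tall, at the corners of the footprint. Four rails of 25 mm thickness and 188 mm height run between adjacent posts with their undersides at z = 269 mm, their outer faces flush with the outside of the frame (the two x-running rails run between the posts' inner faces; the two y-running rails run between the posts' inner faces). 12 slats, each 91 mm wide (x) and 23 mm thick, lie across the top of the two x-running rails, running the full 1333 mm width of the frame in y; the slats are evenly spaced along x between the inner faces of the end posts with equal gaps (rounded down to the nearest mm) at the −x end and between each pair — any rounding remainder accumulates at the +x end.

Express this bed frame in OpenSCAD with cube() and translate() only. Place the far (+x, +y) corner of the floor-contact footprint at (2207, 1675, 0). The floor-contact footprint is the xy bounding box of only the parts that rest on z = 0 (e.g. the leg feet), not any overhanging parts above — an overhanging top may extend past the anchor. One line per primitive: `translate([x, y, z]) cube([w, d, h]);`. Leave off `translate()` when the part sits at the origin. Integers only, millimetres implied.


translate([137, 342, 0]) cube([77, 77, 491]);
translate([137, 1598, 0]) cube([77, 77, 491]);
translate([2130, 342, 0]) cube([77, 77, 491]);
translate([2130, 1598, 0]) cube([77, 77, 491]);
translate([214, 342, 269]) cube([1916, 25, 188]);
translate([214, 1650, 269]) cube([1916, 25, 188]);
translate([137, 419, 269]) cube([25, 1179, 188]);
translate([2182, 419, 269]) cube([25, 1179, 188]);
translate([277, 342, 457]) cube([91, 1333, 23]);
translate([431, 342, 457]) cube([91, 1333, 23]);
translate([585, 342, 457]) cube([91, 1333, 23]);
translate([739, 342, 457]) cube([91, 1333, 23]);
translate([893, 342, 457]) cube([91, 1333, 23]);
translate([1047, 342, 457]) cube([91, 1333, 23]);
translate([1201, 342, 457]) cube([91, 1333, 23]);
translate([1355, 342, 457]) cube([91, 1333, 23]);
translate([1509, 342, 457]) cube([91, 1333, 23]);
translate([1663, 342, 457]) cube([91, 1333, 23]);
translate([1817, 342, 457]) cube([91, 1333, 23]);
translate([1971, 342, 457]) cube([91, 1333, 23]);


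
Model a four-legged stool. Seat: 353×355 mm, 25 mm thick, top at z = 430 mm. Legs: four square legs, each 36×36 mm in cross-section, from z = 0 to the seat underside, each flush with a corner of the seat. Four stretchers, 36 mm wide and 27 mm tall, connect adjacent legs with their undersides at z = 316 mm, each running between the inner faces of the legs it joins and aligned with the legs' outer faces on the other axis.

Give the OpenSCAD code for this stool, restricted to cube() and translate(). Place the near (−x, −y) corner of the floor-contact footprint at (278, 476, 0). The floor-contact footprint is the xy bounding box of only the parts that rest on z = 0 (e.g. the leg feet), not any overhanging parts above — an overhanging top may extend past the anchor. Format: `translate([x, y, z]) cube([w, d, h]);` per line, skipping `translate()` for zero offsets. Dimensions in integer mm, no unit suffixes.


// leg_h = 430 - 25 = 405
// stretcher span = 353 - 2*36 = 281
translate([278, 476, 405]) cube([353, 355, 25]);
translate([278, 476, 0]) cube([36, 36, 405]);
translate([595, 476, 0]) cube([36, 36, 405]);
translate([278, 795, 0]) cube([36, 36, 405]);
translate([595, 795, 0]) cube([36, 36, 405]);
translate([314, 476, 316]) cube([281, 36, 27]);
translate([314, 795, 316]) cube([281, 36, 27]);
translate([278, 512, 316]) cube([36, 283, 27]);
translate([595, 512, 316]) cube([36, 283, 27]);


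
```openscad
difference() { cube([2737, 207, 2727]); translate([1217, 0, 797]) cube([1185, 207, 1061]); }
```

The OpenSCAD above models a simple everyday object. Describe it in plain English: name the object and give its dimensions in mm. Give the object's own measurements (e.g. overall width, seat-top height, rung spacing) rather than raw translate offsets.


A wall 2737 mm long (x), 207 mm thick (y), 2727 mm tall, with a rectangular window opening cut through it. The opening is 1185 mm wide and 1061 mm tall; its sill is at z = 797 mm and its near (−x) edge is 1217 mm from the wall's −x end. The opening passes through the full wall thickness.


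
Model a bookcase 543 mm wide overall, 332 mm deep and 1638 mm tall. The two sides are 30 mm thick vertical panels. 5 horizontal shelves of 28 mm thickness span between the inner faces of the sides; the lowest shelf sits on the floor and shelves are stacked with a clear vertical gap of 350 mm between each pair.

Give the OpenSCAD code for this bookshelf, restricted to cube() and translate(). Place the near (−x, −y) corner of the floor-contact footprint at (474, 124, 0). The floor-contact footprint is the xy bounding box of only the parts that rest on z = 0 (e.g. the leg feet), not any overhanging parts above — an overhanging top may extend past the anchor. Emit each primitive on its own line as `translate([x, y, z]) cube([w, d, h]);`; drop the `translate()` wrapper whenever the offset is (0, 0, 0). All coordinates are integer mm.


translate([474, 124, 0]) cube([30, 332, 1638]);
translate([987, 124, 0]) cube([30, 332, 1638]);
translate([504, 124, 0]) cube([483, 332, 28]);
translate([504, 124, 378]) cube([483, 332, 28]);
translate([504, 124, 756]) cube([483, 332, 28]);
translate([504, 124, 1134]) cube([483, 332, 28]);
translate([504, 124, 1512]) cube([483, 332, 28]);


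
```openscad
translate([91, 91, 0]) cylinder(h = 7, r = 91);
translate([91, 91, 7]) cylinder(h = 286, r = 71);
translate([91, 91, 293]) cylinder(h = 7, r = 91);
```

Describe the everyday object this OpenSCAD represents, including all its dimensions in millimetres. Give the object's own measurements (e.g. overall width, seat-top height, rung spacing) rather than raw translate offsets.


A spool: two coaxial disc flanges of radius 91 mm and thickness 7 mm, joined by a core cylinder of radius 71 mm and height 286 mm. The lower flange rests on z = 0 and the three cylinders share a vertical axis.


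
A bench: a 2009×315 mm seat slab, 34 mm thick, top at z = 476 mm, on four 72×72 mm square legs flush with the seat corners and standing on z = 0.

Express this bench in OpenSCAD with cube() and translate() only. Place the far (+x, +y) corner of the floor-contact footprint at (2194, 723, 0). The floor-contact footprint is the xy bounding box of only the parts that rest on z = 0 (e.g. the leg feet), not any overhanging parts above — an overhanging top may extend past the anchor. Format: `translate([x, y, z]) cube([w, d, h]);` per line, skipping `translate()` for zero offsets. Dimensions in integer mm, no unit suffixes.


// leg_h = 476 − 34 = 442
translate([185, 408, 442]) cube([2009, 315, 34]);
translate([185, 408, 0]) cube([72, 72, 442]);
translate([185, 651, 0]) cube([72, 72, 442]);
translate([2122, 408, 0]) cube([72, 72, 442]);
translate([2122, 651, 0]) cube([72, 72, 442]);


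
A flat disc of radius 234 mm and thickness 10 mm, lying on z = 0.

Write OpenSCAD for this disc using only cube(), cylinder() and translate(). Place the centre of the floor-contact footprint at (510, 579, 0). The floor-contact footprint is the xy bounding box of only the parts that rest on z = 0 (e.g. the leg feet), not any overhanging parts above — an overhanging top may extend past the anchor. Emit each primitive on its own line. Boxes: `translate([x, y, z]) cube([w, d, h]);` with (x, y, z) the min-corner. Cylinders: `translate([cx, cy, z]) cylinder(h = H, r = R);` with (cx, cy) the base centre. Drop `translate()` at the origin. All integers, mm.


translate([510, 579, 0]) cylinder(h = 10, r = 234);


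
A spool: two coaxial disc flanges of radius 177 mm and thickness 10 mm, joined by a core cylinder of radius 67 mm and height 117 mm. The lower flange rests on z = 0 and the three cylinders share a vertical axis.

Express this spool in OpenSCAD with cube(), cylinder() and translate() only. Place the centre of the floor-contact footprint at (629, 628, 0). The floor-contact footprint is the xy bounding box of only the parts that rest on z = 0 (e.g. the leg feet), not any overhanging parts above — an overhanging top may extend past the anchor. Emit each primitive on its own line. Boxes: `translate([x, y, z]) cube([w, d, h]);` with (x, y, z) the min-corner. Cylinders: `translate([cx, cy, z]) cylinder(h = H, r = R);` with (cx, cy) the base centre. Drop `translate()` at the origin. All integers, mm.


translate([629, 628, 0]) cylinder(h = 10, r = 177);
translate([629, 628, 10]) cylinder(h = 117, r = 67);
translate([629, 628, 127]) cylinder(h = 10, r = 177);


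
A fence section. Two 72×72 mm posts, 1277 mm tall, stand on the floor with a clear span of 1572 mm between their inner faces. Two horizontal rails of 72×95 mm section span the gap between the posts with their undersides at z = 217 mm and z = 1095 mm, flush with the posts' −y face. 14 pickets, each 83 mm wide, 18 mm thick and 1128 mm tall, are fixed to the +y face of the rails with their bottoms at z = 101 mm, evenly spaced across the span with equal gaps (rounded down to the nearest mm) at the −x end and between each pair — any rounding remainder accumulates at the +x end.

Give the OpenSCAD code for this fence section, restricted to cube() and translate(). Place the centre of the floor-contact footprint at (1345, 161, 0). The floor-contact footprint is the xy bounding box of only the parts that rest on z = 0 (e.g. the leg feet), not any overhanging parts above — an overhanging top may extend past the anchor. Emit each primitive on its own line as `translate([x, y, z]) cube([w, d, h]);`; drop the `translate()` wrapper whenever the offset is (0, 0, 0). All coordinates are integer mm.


translate([487, 125, 0]) cube([72, 72, 1277]);
translate([2131, 125, 0]) cube([72, 72, 1277]);
translate([559, 125, 217]) cube([1572, 72, 95]);
translate([559, 125, 1095]) cube([1572, 72, 95]);
translate([586, 197, 101]) cube([83, 18, 1128]);
translate([696, 197, 101]) cube([83, 18, 1128]);
translate([806, 197, 101]) cube([83, 18, 1128]);
translate([916, 197, 101]) cube([83, 18, 1128]);
translate([1026, 197, 101]) cube([83, 18, 1128]);
translate([1136, 197, 101]) cube([83, 18, 1128]);
translate([1246, 197, 101]) cube([83, 18, 1128]);
translate([1356, 197, 101]) cube([83, 18, 1128]);
translate([1466, 197, 101]) cube([83, 18, 1128]);
translate([1576, 197, 101]) cube([83, 18, 1128]);
translate([1686, 197, 101]) cube([83, 18, 1128]);
translate([1796, 197, 101]) cube([83, 18, 1128]);
translate([1906, 197, 101]) cube([83, 18, 1128]);
translate([2016, 197, 101]) cube([83, 18, 1128]);


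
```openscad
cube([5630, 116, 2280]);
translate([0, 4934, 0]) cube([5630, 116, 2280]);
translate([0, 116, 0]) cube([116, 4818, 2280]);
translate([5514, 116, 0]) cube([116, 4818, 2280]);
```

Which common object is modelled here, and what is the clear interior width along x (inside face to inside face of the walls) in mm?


A house (or room) frame. The interior width is 5398 mm.

Four 2280 mm walls enclosing a rectangle with no floor or roof — a room or house frame. Outside width is 5630 mm and wall thickness is 116 mm, so the interior width is 5630 − 2 × 116 = 5398 mm.


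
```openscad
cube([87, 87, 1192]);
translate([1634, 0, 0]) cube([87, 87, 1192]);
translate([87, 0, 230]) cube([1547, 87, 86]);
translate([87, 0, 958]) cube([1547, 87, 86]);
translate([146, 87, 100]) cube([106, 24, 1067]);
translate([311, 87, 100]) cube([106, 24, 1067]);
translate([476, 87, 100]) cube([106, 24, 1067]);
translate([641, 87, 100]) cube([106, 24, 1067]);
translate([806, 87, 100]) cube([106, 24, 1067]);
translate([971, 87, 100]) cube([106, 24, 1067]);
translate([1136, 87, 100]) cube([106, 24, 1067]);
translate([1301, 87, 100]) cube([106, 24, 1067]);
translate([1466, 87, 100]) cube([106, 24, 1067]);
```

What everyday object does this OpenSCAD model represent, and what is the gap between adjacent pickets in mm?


A fence section. The picket gap is 59 mm.

Two posts, two rails, 9 pickets — a fence section. Span 1547 mm holds 9 pickets of 106 mm with 10 equal gaps: ⌊(1547 − 9·106) / 10⌋ = 59 mm.


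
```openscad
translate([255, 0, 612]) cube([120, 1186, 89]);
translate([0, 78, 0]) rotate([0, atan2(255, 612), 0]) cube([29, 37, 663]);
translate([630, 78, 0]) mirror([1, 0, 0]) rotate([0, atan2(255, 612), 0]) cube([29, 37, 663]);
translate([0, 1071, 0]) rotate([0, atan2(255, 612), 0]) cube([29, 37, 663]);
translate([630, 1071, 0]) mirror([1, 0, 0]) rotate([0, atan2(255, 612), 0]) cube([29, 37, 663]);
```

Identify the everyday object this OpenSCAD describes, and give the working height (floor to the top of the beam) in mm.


A sawhorse. The overall height is 701 mm.

A beam across two mirrored pairs of raked legs — a sawhorse. The beam's underside is at z = 612 (matching the legs' vertical rise in atan2(255, 612)) and the beam is 89 mm tall, so its top is at 612 + 89 = 701 mm. The raked legs top out at the beam's underside, so that is the highest point.


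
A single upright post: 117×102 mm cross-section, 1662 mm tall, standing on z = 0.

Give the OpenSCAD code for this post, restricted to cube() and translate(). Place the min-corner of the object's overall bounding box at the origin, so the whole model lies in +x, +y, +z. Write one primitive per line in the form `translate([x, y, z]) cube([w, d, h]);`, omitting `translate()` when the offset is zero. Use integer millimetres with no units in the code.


cube([117, 102, 1662]);


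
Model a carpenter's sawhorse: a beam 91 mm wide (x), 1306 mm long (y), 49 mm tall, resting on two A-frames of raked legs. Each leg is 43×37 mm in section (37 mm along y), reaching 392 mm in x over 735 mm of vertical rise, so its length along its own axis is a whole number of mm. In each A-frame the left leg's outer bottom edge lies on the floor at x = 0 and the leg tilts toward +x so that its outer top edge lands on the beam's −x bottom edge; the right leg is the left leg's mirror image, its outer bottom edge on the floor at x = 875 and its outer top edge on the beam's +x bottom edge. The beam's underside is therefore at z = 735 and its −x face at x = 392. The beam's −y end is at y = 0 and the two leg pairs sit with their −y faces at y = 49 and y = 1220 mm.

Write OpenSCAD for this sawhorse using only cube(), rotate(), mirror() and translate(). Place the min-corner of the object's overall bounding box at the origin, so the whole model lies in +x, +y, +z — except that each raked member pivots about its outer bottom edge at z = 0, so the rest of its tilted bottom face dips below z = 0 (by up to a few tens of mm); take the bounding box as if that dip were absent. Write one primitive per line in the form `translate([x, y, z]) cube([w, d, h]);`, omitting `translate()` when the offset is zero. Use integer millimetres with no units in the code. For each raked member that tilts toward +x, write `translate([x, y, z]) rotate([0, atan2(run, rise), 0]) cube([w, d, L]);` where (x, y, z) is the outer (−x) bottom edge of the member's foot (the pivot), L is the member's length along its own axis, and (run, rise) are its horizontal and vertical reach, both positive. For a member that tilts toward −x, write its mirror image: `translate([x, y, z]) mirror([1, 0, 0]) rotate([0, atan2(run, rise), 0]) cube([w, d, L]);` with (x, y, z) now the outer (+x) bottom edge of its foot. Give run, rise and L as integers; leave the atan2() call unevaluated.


translate([392, 0, 735]) cube([91, 1306, 49]);
translate([0, 49, 0]) rotate([0, atan2(392, 735), 0]) cube([43, 37, 833]);
translate([875, 49, 0]) mirror([1, 0, 0]) rotate([0, atan2(392, 735), 0]) cube([43, 37, 833]);
translate([0, 1220, 0]) rotate([0, atan2(392, 735), 0]) cube([43, 37, 833]);
translate([875, 1220, 0]) mirror([1, 0, 0]) rotate([0, atan2(392, 735), 0]) cube([43, 37, 833]);


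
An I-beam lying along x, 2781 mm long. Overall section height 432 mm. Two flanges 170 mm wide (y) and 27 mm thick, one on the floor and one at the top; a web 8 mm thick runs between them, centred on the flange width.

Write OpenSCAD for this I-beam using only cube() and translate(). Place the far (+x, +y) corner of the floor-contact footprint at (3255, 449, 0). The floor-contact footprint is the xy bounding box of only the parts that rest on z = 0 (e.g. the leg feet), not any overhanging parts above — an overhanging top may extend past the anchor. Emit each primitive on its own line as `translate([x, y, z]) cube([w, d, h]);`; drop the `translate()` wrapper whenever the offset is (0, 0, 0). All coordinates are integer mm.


translate([474, 279, 0]) cube([2781, 170, 27]);
translate([474, 360, 27]) cube([2781, 8, 378]);
translate([474, 279, 405]) cube([2781, 170, 27]);


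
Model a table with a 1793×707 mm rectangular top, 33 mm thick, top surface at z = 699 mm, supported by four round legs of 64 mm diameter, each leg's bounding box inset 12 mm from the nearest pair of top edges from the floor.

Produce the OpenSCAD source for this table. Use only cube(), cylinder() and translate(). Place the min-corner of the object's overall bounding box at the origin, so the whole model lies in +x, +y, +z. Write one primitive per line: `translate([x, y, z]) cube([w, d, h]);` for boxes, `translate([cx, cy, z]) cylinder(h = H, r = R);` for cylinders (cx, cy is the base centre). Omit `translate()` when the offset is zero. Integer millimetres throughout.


translate([0, 0, 666]) cube([1793, 707, 33]);
translate([44, 44, 0]) cylinder(h = 666, r = 32);
translate([1749, 44, 0]) cylinder(h = 666, r = 32);
translate([44, 663, 0]) cylinder(h = 666, r = 32);
translate([1749, 663, 0]) cylinder(h = 666, r = 32);


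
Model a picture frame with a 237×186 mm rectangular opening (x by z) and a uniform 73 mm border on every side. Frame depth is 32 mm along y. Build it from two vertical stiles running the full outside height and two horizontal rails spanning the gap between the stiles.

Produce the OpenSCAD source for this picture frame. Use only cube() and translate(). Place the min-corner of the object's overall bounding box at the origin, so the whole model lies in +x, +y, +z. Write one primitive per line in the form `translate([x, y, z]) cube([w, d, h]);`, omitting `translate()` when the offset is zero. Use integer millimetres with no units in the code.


cube([73, 32, 332]);
translate([310, 0, 0]) cube([73, 32, 332]);
translate([73, 0, 0]) cube([237, 32, 73]);
translate([73, 0, 259]) cube([237, 32, 73]);


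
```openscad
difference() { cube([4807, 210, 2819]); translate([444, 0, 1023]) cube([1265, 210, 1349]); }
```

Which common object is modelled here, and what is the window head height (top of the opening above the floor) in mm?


A wall with a window opening. The window head height is 2372 mm.

A wall with a rectangular opening subtracted — a window. Sill at z = 1023, opening 1349 mm tall, so the head is at 1023 + 1349 = 2372 mm.


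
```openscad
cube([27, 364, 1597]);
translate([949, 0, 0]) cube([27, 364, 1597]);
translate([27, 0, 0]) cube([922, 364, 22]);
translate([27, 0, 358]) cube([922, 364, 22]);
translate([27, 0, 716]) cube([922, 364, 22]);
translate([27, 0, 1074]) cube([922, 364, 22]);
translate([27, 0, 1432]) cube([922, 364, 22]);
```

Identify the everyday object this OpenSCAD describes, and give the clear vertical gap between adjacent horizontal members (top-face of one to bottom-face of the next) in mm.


A bookshelf. The clear shelf gap is 336 mm.

Two tall side panels with 5 horizontal boards between them — a bookshelf. The first two shelf undersides are at z = 0 and z = 358; with shelf thickness 22, the clear gap is 358 − 0 − 22 = 336 mm.


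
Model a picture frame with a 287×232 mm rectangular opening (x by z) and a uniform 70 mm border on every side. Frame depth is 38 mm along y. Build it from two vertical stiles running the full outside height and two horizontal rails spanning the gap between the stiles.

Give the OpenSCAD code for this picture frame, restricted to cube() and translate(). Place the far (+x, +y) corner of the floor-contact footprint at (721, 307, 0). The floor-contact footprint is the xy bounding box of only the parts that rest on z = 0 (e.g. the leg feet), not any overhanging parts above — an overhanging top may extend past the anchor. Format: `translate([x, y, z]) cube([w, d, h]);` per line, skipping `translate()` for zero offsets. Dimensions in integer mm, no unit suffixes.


translate([294, 269, 0]) cube([70, 38, 372]);
translate([651, 269, 0]) cube([70, 38, 372]);
translate([364, 269, 0]) cube([287, 38, 70]);
translate([364, 269, 302]) cube([287, 38, 70]);


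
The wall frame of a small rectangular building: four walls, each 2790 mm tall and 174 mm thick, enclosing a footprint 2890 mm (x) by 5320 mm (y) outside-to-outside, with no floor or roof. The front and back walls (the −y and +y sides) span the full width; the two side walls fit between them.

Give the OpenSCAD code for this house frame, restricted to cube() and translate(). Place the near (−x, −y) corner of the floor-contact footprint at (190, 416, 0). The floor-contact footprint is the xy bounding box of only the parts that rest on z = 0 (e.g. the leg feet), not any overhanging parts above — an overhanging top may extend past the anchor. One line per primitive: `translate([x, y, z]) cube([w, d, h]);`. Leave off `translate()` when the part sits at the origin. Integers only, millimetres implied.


translate([190, 416, 0]) cube([2890, 174, 2790]);
translate([190, 5562, 0]) cube([2890, 174, 2790]);
translate([190, 590, 0]) cube([174, 4972, 2790]);
translate([2906, 590, 0]) cube([174, 4972, 2790]);


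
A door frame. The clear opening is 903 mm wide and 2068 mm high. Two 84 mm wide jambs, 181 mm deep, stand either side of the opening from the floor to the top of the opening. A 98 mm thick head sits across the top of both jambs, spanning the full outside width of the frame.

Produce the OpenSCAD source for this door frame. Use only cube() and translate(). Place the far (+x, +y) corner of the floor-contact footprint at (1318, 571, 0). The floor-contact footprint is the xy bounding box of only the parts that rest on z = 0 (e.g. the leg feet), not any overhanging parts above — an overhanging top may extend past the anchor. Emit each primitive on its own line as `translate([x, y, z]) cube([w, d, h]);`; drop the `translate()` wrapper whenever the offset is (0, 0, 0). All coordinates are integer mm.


translate([247, 390, 0]) cube([84, 181, 2068]);
translate([1234, 390, 0]) cube([84, 181, 2068]);
translate([247, 390, 2068]) cube([1071, 181, 98]);


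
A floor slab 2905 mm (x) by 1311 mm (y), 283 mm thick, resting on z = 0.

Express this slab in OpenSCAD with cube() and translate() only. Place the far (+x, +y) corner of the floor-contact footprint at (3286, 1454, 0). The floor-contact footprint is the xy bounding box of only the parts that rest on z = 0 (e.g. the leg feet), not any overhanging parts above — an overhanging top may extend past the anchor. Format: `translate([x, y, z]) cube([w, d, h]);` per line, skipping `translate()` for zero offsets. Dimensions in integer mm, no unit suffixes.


translate([381, 143, 0]) cube([2905, 1311, 283]);


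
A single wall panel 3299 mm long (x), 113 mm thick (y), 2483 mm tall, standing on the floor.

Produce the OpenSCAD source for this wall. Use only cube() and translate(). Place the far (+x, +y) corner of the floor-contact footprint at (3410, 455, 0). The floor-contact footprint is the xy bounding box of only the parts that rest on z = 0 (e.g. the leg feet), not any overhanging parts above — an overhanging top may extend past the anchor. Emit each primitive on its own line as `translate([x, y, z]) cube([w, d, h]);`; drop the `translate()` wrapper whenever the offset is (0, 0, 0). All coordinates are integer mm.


translate([111, 342, 0]) cube([3299, 113, 2483]);


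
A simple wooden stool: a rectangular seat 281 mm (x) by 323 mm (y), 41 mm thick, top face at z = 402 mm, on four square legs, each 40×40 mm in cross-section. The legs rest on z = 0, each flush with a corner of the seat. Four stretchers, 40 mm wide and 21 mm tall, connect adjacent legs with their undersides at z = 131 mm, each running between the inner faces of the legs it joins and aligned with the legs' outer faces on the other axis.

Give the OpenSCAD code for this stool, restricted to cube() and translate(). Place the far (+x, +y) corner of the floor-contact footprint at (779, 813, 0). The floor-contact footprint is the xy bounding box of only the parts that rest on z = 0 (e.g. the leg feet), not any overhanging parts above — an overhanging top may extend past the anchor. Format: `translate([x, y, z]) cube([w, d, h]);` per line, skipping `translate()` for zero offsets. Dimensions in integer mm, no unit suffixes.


translate([498, 490, 361]) cube([281, 323, 41]);
translate([498, 490, 0]) cube([40, 40, 361]);
translate([739, 490, 0]) cube([40, 40, 361]);
translate([498, 773, 0]) cube([40, 40, 361]);
translate([739, 773, 0]) cube([40, 40, 361]);
translate([538, 490, 131]) cube([201, 40, 21]);
translate([538, 773, 131]) cube([201, 40, 21]);
translate([498, 530, 131]) cube([40, 243, 21]);
translate([739, 530, 131]) cube([40, 243, 21]);


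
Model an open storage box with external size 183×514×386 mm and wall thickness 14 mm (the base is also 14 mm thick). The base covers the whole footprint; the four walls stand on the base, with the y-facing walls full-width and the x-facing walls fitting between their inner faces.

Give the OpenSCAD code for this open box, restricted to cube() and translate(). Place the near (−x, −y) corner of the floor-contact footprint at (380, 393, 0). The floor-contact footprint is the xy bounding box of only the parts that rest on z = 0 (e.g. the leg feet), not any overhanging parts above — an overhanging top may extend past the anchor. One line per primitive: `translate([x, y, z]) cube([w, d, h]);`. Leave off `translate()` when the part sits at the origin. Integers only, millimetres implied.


translate([380, 393, 0]) cube([183, 514, 14]);
translate([380, 393, 14]) cube([183, 14, 372]);
translate([380, 893, 14]) cube([183, 14, 372]);
translate([380, 407, 14]) cube([14, 486, 372]);
translate([549, 407, 14]) cube([14, 486, 372]);
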